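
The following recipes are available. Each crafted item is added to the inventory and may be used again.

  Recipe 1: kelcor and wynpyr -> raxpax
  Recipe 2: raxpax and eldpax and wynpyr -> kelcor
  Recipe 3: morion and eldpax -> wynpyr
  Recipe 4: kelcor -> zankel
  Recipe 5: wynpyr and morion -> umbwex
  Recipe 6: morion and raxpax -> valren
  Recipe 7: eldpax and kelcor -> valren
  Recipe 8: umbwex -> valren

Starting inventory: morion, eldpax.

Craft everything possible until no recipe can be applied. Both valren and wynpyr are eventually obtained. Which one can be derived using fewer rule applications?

wynpyr: Using Recipe 3, morion and eldpax make wynpyr. [1 rule application]
valren: Using Recipe 3, morion and eldpax make wynpyr. wynpyr and morion -> umbwex (Recipe 5). umbwex -> valren (Recipe 8). [3 rule applications]
wynpyr needs fewer.

wynpyr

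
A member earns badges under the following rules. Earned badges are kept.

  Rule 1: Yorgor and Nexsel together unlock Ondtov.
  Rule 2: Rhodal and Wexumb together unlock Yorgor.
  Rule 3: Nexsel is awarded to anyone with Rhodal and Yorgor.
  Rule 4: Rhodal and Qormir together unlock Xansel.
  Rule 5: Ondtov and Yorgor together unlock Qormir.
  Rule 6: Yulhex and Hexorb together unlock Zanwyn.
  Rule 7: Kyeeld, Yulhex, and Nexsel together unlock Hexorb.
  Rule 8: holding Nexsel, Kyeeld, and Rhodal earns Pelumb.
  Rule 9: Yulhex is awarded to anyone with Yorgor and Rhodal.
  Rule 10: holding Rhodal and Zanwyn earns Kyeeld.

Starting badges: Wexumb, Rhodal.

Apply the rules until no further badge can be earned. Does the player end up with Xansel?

With Rhodal and Wexumb, Yorgor is earned (Rule 2).
With Rhodal and Yorgor, Nexsel is earned (Rule 3).
With Yorgor and Nexsel, Ondtov is earned (Rule 1).
With Ondtov and Yorgor, Qormir is earned (Rule 5).
With Rhodal and Qormir, Xansel is earned (Rule 4).

Yes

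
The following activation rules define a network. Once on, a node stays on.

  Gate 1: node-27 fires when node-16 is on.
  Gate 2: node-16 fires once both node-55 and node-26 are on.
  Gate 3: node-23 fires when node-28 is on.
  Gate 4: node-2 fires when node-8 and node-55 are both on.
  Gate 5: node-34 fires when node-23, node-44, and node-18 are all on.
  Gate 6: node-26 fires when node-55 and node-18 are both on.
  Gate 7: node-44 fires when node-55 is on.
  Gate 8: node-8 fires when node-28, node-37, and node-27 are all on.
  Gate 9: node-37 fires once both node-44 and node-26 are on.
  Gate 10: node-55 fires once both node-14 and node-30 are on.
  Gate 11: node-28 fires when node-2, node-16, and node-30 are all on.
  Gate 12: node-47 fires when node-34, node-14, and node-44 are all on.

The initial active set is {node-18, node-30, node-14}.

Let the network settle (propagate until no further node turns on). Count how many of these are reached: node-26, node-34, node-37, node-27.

Gate 10: node-14 and node-30 on → node-55 on.
node-55 and node-18 are on, so node-26 fires (Gate 6).
node-55 is on, so node-44 fires (Gate 7).
node-44 and node-26 are on, so node-37 fires (Gate 9).
node-55 and node-26 are on, so node-16 fires (Gate 2).
Gate 1: node-16 on → node-27 on.
node-26: reached.
node-34 would need node-23, node-44, and node-18 (Gate 5), but node-23 never turns on.
node-37: reached.
node-27: reached.
Reached: node-26, node-37, and node-27 — 3 of the 4.

3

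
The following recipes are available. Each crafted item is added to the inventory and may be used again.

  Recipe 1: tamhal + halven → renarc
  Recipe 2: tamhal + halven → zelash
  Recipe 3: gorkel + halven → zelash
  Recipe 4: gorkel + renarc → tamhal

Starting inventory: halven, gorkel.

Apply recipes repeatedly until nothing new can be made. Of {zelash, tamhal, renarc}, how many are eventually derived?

1

Using Recipe 3, gorkel and halven make zelash.
zelash: reached.
tamhal would need gorkel and renarc (Recipe 4), but renarc is never obtained.
renarc would need tamhal and halven (Recipe 1), but tamhal is never obtained.
Reached: zelash — 1 of the 3.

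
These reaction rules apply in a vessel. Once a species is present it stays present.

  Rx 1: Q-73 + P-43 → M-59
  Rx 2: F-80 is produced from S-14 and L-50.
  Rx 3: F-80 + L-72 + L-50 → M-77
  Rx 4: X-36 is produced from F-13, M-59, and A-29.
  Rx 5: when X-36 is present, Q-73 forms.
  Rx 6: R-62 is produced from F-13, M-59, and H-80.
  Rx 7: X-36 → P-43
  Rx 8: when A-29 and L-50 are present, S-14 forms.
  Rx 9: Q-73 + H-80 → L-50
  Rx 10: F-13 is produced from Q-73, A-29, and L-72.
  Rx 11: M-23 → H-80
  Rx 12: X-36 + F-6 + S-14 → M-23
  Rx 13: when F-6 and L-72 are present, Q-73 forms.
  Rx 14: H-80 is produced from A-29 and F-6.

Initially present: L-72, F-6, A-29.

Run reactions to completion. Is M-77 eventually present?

Yes

F-6 and L-72 present → Q-73 forms (Rx 13).
A-29 and F-6 present → H-80 forms (Rx 14).
Q-73 and H-80 present → L-50 forms (Rx 9).
A-29 and L-50 present → S-14 forms (Rx 8).
S-14 and L-50 present → F-80 forms (Rx 2).
F-80, L-72, and L-50 present → M-77 forms (Rx 3).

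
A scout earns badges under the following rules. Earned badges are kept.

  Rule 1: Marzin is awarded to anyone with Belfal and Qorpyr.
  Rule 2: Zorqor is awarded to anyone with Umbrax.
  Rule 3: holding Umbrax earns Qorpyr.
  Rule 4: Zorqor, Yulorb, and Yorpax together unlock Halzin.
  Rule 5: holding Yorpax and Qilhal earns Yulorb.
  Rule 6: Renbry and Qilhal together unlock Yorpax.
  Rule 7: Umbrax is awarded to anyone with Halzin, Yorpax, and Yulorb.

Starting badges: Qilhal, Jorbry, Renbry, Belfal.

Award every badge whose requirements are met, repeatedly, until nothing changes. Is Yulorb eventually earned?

Yes

With Renbry and Qilhal, Yorpax is earned (Rule 6).
With Yorpax and Qilhal, Yulorb is earned (Rule 5).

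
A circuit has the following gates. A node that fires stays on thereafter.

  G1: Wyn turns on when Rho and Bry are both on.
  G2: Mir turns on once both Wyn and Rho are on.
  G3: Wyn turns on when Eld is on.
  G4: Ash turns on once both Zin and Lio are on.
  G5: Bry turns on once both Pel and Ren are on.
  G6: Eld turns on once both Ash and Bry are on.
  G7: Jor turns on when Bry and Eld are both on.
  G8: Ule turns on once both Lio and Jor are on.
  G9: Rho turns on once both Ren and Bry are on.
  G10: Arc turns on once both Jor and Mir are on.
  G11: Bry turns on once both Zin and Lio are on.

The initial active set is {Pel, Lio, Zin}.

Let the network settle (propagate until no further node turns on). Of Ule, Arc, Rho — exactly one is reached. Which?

Ule

Zin and Lio are on, so Ash turns on (G4).
G11: Zin and Lio on → Bry on.
G6: Ash and Bry on → Eld on.
Bry and Eld are on, so Jor turns on (G7).
G8: Lio and Jor on → Ule on.
Arc would need Jor and Mir (G10), but Mir never turns on. Rho would need Ren and Bry (G9), but Ren never turns on.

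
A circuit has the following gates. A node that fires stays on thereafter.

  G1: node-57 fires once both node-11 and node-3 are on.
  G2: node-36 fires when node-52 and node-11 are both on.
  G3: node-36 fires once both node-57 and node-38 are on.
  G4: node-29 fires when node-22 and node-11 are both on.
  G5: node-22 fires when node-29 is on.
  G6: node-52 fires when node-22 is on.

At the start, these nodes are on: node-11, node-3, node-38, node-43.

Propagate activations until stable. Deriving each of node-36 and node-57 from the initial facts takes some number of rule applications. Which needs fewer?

node-57: G1: node-11 and node-3 on → node-57 on. [1 rule application]
node-36: G1: node-11 and node-3 on → node-57 on. G3: node-57 and node-38 on → node-36 on. [2 rule applications]
node-57 needs fewer.

node-57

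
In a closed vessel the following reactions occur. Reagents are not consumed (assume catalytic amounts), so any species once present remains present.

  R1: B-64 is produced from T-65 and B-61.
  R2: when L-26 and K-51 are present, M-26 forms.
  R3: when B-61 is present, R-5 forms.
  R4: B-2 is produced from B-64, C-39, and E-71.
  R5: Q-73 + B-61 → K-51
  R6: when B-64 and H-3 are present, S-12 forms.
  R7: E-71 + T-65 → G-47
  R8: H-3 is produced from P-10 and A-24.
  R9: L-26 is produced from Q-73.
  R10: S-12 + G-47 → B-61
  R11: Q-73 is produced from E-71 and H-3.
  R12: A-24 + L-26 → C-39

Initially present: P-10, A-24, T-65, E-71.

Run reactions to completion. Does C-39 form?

Yes

P-10 and A-24 present → H-3 forms (R8).
E-71 and H-3 present → Q-73 forms (R11).
Q-73 present → L-26 forms (R9).
A-24 and L-26 present → C-39 forms (R12).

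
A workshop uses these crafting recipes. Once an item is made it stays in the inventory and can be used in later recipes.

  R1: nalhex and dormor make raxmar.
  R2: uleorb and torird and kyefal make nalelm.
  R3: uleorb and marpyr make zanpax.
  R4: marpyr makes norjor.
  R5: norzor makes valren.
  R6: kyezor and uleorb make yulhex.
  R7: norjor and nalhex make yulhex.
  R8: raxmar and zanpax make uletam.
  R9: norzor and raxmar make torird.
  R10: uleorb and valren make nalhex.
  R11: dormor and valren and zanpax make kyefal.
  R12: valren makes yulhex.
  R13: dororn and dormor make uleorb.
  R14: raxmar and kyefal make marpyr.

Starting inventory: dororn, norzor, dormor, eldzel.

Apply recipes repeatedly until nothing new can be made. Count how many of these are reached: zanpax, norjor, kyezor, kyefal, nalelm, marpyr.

0

zanpax would need uleorb and marpyr (R3), but marpyr is never obtained.
norjor would need marpyr (R4), but marpyr is never obtained.
No rule produces kyezor, and it is not given.
kyefal would need dormor, valren, and zanpax (R11), but zanpax is never obtained.
nalelm would need uleorb, torird, and kyefal (R2), but kyefal is never obtained.
marpyr would need raxmar and kyefal (R14), but kyefal is never obtained.
None of the 6 are reached.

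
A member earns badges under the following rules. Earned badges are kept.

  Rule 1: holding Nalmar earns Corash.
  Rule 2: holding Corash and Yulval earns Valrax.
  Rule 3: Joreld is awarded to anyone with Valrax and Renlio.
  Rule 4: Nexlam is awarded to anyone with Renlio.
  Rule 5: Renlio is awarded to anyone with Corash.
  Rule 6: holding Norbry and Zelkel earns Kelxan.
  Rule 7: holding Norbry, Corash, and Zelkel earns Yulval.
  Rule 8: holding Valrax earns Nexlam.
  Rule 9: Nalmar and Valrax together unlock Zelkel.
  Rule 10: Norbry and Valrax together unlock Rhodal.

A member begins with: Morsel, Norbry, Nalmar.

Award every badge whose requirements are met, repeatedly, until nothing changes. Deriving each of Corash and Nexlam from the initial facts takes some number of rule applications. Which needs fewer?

Corash: With Nalmar, Corash is earned (Rule 1). [1 rule application]
Nexlam: With Nalmar, Corash is earned (Rule 1). With Corash, Renlio is earned (Rule 5). With Renlio, Nexlam is earned (Rule 4). [3 rule applications]
Corash needs fewer.

Corash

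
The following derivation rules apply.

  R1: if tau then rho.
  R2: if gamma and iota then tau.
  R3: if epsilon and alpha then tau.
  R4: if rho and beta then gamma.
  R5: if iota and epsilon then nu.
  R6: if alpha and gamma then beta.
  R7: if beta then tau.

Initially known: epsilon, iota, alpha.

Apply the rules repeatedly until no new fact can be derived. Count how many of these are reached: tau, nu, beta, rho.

3

epsilon and alpha hold, so tau follows (R3).
iota and epsilon hold, so nu follows (R5).
From tau, R1 gives rho.
tau: reached.
nu: reached.
beta would need alpha and gamma (R6), but gamma is never established.
rho: reached.
Reached: tau, nu, and rho — 3 of the 4.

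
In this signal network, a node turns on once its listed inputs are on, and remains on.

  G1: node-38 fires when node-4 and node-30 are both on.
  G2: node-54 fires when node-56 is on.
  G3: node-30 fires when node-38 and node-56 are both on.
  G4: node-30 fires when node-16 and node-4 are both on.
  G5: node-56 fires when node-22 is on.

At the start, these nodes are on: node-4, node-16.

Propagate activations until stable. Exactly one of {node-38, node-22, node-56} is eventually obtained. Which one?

node-38

G4: node-16 and node-4 on → node-30 on.
G1: node-4 and node-30 on → node-38 on.
No rule produces node-22, and it is not given. node-56 would need node-22 (G5), but node-22 never turns on.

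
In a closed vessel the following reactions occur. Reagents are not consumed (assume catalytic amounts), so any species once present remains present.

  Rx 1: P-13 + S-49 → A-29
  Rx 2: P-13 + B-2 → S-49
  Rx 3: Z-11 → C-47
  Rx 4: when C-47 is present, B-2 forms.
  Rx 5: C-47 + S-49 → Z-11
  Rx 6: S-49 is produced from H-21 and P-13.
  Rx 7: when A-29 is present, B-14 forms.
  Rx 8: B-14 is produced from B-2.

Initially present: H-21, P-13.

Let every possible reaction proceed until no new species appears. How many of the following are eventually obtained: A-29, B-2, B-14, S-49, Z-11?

3

H-21 and P-13 present → S-49 forms (Rx 6).
P-13 and S-49 present → A-29 forms (Rx 1).
A-29 present → B-14 forms (Rx 7).
A-29: reached.
B-2 would need C-47 (Rx 4), but C-47 never forms.
B-14: reached.
S-49: reached.
Z-11 would need C-47 and S-49 (Rx 5), but C-47 never forms.
Reached: A-29, B-14, and S-49 — 3 of the 5.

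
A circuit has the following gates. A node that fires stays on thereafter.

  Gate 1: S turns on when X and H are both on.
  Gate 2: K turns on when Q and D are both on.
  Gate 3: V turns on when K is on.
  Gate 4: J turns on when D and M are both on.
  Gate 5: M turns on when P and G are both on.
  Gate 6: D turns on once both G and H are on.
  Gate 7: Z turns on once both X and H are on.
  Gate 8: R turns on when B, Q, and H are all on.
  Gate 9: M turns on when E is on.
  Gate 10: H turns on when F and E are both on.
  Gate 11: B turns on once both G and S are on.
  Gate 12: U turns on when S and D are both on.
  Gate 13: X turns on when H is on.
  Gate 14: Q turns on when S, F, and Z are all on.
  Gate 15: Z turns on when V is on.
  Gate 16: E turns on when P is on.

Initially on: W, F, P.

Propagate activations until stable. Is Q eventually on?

Yes

P is on, so E turns on (Gate 16).
F and E are on, so H turns on (Gate 10).
H is on, so X turns on (Gate 13).
X and H are on, so S turns on (Gate 1).
X and H are on, so Z turns on (Gate 7).
S, F, and Z are on, so Q turns on (Gate 14).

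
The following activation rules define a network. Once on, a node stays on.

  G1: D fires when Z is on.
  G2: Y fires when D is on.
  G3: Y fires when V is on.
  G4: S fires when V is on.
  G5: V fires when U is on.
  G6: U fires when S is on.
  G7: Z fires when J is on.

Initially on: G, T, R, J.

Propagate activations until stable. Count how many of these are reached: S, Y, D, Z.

3

G7: J on → Z on.
Z is on, so D fires (G1).
G2: D on → Y on.
S would need V (G4), but V never turns on.
Y: reached.
D: reached.
Z: reached.
Reached: Y, D, and Z — 3 of the 4.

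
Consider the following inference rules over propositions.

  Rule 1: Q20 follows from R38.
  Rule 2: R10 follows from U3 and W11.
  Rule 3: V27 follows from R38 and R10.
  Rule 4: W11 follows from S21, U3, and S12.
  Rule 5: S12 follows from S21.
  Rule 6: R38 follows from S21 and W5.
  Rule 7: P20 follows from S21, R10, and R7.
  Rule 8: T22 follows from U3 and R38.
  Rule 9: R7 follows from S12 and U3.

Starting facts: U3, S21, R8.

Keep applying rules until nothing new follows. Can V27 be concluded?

V27 would need R38 and R10 (Rule 3), but R38 is never established.

No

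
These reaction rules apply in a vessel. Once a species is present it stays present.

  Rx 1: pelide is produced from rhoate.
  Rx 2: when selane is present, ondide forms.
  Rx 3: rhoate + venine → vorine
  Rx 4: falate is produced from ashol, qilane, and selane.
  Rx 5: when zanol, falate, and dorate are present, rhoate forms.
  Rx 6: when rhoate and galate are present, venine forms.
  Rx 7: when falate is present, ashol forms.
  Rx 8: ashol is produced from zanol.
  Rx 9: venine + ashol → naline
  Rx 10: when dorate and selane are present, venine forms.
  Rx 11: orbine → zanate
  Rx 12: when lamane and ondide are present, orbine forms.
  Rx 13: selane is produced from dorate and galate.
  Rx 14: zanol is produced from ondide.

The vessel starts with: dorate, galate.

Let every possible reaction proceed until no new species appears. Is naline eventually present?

dorate and galate present → selane forms (Rx 13).
dorate and selane present → venine forms (Rx 10).
selane present → ondide forms (Rx 2).
ondide present → zanol forms (Rx 14).
zanol present → ashol forms (Rx 8).
venine and ashol present → naline forms (Rx 9).

Yes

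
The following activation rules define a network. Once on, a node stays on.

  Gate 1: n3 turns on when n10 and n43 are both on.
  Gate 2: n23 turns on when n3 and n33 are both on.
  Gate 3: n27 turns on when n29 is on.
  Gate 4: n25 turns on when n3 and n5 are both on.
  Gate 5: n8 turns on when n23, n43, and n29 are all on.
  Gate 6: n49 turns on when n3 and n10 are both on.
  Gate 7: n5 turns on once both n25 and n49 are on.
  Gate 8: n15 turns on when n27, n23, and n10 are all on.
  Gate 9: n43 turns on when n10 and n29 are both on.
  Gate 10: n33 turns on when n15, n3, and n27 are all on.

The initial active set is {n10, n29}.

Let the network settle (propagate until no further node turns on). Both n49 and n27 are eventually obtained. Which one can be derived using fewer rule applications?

n27: Gate 3: n29 on → n27 on. [1 rule application]
n49: Gate 9: n10 and n29 on → n43 on. Gate 1: n10 and n43 on → n3 on. n3 and n10 are on, so n49 turns on (Gate 6). [3 rule applications]
n27 needs fewer.

n27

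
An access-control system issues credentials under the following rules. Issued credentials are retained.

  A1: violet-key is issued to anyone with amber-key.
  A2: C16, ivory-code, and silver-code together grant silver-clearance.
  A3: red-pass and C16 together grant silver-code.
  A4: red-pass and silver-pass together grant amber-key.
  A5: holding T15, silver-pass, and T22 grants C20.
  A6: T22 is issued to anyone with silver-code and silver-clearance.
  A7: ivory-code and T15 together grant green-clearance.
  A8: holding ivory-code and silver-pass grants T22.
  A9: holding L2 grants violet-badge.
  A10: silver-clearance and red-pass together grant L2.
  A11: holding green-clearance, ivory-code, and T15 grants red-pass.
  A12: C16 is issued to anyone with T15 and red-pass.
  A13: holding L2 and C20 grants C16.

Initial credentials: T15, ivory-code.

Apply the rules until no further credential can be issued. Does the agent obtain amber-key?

amber-key would need red-pass and silver-pass (A4), but silver-pass is never granted.

No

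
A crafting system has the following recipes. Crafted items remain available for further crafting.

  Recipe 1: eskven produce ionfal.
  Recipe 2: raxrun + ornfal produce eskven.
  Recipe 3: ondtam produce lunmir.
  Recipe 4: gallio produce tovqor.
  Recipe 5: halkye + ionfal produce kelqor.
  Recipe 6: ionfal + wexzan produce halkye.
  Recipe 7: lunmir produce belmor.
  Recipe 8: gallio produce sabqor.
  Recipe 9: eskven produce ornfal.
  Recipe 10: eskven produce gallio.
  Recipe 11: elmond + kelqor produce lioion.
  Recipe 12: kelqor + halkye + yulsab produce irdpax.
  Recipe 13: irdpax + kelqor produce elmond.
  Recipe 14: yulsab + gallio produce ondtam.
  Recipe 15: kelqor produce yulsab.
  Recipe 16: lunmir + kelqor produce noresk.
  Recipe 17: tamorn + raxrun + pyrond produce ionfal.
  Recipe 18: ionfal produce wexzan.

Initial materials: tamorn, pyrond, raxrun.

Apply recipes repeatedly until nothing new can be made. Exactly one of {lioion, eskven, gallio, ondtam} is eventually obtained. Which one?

Using Recipe 17, tamorn, raxrun, and pyrond make ionfal.
Using Recipe 18, ionfal makes wexzan.
ionfal + wexzan → halkye (Recipe 6).
halkye + ionfal → kelqor (Recipe 5).
Using Recipe 15, kelqor makes yulsab.
kelqor + halkye + yulsab → irdpax (Recipe 12).
Using Recipe 13, irdpax and kelqor make elmond.
elmond + kelqor → lioion (Recipe 11).
eskven would need raxrun and ornfal (Recipe 2), but ornfal is never obtained. ondtam would need yulsab and gallio (Recipe 14), but gallio is never obtained. gallio would need eskven (Recipe 10), but eskven is never obtained.

lioion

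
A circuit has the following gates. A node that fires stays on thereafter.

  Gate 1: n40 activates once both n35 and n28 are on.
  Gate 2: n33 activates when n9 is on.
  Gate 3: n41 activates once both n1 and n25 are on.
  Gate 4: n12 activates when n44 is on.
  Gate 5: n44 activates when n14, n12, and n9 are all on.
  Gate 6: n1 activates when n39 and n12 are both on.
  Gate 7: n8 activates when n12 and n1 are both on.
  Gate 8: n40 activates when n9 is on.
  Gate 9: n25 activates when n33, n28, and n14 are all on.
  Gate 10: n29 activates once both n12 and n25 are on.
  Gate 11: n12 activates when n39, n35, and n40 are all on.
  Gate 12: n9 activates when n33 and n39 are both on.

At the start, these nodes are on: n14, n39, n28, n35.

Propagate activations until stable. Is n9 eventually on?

n9 would need n33 and n39 (Gate 12), but n33 never turns on.

No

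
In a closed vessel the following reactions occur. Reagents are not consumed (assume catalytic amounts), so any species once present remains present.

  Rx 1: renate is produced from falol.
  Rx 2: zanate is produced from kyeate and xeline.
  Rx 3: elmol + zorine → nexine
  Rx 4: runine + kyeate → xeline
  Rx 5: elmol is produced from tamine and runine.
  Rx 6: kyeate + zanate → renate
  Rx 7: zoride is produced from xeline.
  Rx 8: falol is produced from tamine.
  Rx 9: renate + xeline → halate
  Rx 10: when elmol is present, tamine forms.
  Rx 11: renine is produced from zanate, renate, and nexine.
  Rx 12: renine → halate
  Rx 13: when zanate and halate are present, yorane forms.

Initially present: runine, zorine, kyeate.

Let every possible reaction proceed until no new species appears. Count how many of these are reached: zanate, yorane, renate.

runine and kyeate present → xeline forms (Rx 4).
kyeate and xeline present → zanate forms (Rx 2).
kyeate and zanate present → renate forms (Rx 6).
renate and xeline present → halate forms (Rx 9).
zanate and halate present → yorane forms (Rx 13).
zanate: reached.
yorane: reached.
renate: reached.
All 3 are reached.

3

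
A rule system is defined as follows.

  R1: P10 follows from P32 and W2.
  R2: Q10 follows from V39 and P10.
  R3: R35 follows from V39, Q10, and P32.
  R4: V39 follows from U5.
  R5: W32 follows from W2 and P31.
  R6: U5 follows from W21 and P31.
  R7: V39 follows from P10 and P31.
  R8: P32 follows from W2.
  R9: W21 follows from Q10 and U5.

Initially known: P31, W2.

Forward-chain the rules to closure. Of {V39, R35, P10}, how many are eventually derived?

3

W2 holds, so P32 follows (R8).
From P32 and W2, R1 gives P10.
From P10 and P31, R7 gives V39.
From V39 and P10, R2 gives Q10.
V39, Q10, and P32 hold, so R35 follows (R3).
V39: reached.
R35: reached.
P10: reached.
All 3 are reached.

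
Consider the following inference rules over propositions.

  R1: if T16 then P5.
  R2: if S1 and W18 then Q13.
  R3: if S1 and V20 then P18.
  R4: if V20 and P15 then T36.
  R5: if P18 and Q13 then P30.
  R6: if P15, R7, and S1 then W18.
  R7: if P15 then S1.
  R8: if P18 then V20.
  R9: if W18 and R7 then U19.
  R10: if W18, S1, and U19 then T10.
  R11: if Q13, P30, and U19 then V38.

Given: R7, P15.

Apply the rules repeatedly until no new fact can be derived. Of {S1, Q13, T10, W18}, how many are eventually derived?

From P15, R7 gives S1.
P15, R7, and S1 hold, so W18 follows (R6).
From S1 and W18, R2 gives Q13.
W18 and R7 hold, so U19 follows (R9).
From W18, S1, and U19, R10 gives T10.
S1: reached.
Q13: reached.
T10: reached.
W18: reached.
All 4 are reached.

4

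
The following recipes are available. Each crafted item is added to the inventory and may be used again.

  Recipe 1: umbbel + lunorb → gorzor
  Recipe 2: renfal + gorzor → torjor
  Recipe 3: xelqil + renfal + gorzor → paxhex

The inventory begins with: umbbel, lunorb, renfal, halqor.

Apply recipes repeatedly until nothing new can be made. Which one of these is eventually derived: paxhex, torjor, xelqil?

torjor

Using Recipe 1, umbbel and lunorb make gorzor.
renfal + gorzor → torjor (Recipe 2).
paxhex would need xelqil, renfal, and gorzor (Recipe 3), but xelqil is never obtained. No rule produces xelqil, and it is not given.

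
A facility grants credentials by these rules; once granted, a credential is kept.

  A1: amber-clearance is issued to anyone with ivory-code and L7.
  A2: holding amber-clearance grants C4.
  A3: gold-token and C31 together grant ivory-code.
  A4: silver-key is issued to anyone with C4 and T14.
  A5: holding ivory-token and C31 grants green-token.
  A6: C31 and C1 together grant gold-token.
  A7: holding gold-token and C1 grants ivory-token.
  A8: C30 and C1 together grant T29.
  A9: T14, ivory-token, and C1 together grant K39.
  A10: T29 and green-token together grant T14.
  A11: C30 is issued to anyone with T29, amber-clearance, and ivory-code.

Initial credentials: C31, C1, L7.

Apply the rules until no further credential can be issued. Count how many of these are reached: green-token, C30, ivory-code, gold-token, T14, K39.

Holding C31 and C1 grants gold-token (A6).
Holding gold-token and C1 grants ivory-token (A7).
Holding gold-token and C31 grants ivory-code (A3).
Holding ivory-token and C31 grants green-token (A5).
green-token: reached.
C30 would need T29, amber-clearance, and ivory-code (A11), but T29 is never granted.
ivory-code: reached.
gold-token: reached.
T14 would need T29 and green-token (A10), but T29 is never granted.
K39 would need T14, ivory-token, and C1 (A9), but T14 is never granted.
Reached: green-token, ivory-code, and gold-token — 3 of the 6.

3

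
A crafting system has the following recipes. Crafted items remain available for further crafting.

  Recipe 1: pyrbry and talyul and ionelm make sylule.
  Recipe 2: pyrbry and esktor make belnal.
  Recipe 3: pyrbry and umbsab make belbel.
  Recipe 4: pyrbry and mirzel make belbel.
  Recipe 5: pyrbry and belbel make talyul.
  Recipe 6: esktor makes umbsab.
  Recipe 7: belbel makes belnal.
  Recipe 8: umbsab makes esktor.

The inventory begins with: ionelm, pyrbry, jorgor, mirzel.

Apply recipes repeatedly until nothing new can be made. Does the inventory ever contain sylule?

Yes

pyrbry and mirzel → belbel (Recipe 4).
pyrbry and belbel → talyul (Recipe 5).
pyrbry and talyul and ionelm → sylule (Recipe 1).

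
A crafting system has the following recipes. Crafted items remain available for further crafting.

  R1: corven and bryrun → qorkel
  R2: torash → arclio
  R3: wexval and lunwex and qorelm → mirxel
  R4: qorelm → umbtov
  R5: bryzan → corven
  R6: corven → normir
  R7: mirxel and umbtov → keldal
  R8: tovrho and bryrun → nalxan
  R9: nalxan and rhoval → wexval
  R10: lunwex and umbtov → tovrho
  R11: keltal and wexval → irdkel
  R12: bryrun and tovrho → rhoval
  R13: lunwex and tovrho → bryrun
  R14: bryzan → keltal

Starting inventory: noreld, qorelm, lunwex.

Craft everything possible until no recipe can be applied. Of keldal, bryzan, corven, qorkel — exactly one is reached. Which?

Using R4, qorelm makes umbtov.
Using R10, lunwex and umbtov make tovrho.
Using R13, lunwex and tovrho make bryrun.
Using R8, tovrho and bryrun make nalxan.
bryrun and tovrho → rhoval (R12).
Using R9, nalxan and rhoval make wexval.
wexval and lunwex and qorelm → mirxel (R3).
mirxel and umbtov → keldal (R7).
corven would need bryzan (R5), but bryzan is never obtained. No rule produces bryzan, and it is not given. qorkel would need corven and bryrun (R1), but corven is never obtained.

keldal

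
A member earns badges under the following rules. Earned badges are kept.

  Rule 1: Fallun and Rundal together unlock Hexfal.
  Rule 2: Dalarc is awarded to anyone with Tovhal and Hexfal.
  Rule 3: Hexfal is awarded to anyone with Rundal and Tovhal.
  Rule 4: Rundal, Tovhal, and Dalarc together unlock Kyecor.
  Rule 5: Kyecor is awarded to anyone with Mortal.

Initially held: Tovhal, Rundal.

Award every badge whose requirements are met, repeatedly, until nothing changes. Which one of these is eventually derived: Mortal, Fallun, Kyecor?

With Rundal and Tovhal, Hexfal is earned (Rule 3).
With Tovhal and Hexfal, Dalarc is earned (Rule 2).
With Rundal, Tovhal, and Dalarc, Kyecor is earned (Rule 4).
No rule produces Fallun, and it is not given. No rule produces Mortal, and it is not given.

Kyecor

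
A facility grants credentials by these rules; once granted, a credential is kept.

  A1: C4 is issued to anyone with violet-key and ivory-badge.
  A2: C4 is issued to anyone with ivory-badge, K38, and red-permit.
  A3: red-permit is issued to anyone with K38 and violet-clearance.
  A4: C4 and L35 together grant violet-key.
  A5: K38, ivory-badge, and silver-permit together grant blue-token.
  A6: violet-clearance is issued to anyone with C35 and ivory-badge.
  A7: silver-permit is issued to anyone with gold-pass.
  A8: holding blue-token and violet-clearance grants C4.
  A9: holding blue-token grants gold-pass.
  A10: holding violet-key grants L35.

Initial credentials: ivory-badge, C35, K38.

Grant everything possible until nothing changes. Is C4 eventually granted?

Yes

Holding C35 and ivory-badge grants violet-clearance (A6).
Holding K38 and violet-clearance grants red-permit (A3).
Holding ivory-badge, K38, and red-permit grants C4 (A2).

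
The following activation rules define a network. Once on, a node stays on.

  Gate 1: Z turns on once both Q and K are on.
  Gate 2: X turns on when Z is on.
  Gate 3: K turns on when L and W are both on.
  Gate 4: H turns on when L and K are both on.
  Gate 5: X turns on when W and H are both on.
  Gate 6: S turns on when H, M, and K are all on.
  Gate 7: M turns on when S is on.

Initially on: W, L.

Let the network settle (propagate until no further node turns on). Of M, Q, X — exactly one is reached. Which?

X

L and W are on, so K turns on (Gate 3).
L and K are on, so H turns on (Gate 4).
W and H are on, so X turns on (Gate 5).
M would need S (Gate 7), but S never turns on. No rule produces Q, and it is not given.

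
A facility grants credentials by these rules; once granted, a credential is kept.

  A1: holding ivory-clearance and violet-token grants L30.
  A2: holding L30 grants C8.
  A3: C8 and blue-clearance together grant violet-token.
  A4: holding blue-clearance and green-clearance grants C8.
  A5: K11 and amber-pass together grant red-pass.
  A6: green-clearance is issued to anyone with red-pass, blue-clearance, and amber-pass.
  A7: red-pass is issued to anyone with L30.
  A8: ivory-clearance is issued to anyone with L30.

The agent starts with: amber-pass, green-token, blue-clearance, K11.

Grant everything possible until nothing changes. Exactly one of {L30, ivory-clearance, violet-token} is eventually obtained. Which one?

Holding K11 and amber-pass grants red-pass (A5).
Holding red-pass, blue-clearance, and amber-pass grants green-clearance (A6).
Holding blue-clearance and green-clearance grants C8 (A4).
Holding C8 and blue-clearance grants violet-token (A3).
L30 would need ivory-clearance and violet-token (A1), but ivory-clearance is never granted. ivory-clearance would need L30 (A8), but L30 is never granted.

violet-token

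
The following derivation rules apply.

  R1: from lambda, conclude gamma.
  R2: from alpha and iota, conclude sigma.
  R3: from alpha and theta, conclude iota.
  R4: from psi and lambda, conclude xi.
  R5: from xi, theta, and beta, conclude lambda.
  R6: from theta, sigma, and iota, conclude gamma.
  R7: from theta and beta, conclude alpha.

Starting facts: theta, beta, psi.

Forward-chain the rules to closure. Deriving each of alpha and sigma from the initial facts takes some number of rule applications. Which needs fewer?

alpha

alpha: From theta and beta, R7 gives alpha. [1 rule application]
sigma: From theta and beta, R7 gives alpha. From alpha and theta, R3 gives iota. From alpha and iota, R2 gives sigma. [3 rule applications]
alpha needs fewer.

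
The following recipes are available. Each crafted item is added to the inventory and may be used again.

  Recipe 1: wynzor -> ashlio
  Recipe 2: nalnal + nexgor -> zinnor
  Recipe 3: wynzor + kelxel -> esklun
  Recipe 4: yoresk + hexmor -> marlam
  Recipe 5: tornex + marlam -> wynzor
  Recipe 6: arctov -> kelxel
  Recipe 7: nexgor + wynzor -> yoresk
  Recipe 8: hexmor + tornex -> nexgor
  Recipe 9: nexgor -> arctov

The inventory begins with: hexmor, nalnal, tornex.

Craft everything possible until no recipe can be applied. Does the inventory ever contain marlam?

No

marlam would need yoresk and hexmor (Recipe 4), but yoresk is never obtained.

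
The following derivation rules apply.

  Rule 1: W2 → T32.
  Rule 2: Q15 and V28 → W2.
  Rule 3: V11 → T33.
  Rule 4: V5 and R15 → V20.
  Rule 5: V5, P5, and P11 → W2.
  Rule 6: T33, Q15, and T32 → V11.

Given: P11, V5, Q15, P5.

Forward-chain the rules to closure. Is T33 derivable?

No

T33 would need V11 (Rule 3), but V11 is never established.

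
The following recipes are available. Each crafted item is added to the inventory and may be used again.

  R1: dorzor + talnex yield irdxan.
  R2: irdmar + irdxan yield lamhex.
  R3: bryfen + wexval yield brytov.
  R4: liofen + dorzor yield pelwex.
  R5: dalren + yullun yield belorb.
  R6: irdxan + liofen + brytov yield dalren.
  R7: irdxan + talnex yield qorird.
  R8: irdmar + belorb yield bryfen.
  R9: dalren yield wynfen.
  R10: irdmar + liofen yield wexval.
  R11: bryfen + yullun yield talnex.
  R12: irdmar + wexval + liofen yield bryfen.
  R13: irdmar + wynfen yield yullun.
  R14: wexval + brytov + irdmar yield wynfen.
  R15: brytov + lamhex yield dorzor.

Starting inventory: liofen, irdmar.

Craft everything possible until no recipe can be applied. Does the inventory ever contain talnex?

Yes

Using R10, irdmar and liofen make wexval.
Using R12, irdmar, wexval, and liofen make bryfen.
Using R3, bryfen and wexval make brytov.
wexval + brytov + irdmar → wynfen (R14).
Using R13, irdmar and wynfen make yullun.
bryfen + yullun → talnex (R11).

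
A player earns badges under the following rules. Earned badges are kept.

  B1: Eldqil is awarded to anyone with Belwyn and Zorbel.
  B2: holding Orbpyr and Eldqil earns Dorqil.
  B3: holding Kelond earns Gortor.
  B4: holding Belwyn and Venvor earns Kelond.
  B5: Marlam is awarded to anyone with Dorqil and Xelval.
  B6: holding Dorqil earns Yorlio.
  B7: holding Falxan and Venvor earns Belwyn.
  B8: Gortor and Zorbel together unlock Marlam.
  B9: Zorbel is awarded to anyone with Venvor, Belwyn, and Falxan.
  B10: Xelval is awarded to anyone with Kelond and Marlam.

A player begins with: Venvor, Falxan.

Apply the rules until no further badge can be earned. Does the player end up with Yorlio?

Yorlio would need Dorqil (B6), but Dorqil is never earned.

No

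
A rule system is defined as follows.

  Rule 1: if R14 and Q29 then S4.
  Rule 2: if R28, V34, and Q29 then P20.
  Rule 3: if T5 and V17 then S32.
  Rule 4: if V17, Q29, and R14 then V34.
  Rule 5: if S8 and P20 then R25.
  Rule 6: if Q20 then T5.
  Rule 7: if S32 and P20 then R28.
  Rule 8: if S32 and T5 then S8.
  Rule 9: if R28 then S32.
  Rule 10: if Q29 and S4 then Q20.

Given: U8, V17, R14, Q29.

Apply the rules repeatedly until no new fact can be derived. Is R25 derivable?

No

R25 would need S8 and P20 (Rule 5), but P20 is never established.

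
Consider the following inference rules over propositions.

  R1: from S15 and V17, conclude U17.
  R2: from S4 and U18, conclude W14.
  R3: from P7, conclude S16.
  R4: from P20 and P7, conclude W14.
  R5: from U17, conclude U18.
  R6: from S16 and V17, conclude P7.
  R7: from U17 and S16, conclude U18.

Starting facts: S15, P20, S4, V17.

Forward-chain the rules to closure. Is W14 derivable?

Yes

S15 and V17 hold, so U17 follows (R1).
From U17, R5 gives U18.
From S4 and U18, R2 gives W14.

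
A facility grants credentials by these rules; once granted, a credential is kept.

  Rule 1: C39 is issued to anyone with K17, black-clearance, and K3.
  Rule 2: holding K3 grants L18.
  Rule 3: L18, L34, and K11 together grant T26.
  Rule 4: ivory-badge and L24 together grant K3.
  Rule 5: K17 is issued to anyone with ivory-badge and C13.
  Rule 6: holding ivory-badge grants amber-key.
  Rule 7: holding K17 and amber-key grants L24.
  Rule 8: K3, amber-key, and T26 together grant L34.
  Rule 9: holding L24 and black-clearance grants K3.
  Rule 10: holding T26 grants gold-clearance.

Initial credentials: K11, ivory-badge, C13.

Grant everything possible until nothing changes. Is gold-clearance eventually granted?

No

gold-clearance would need T26 (Rule 10), but T26 is never granted.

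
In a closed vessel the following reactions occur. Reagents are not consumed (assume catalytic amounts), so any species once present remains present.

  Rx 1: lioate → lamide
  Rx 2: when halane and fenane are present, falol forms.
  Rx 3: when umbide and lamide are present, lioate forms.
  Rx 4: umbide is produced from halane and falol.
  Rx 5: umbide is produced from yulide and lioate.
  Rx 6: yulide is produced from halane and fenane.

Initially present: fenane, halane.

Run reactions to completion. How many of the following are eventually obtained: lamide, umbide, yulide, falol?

halane and fenane present → falol forms (Rx 2).
halane and fenane present → yulide forms (Rx 6).
halane and falol present → umbide forms (Rx 4).
lamide would need lioate (Rx 1), but lioate never forms.
umbide: reached.
yulide: reached.
falol: reached.
Reached: umbide, yulide, and falol — 3 of the 4.

3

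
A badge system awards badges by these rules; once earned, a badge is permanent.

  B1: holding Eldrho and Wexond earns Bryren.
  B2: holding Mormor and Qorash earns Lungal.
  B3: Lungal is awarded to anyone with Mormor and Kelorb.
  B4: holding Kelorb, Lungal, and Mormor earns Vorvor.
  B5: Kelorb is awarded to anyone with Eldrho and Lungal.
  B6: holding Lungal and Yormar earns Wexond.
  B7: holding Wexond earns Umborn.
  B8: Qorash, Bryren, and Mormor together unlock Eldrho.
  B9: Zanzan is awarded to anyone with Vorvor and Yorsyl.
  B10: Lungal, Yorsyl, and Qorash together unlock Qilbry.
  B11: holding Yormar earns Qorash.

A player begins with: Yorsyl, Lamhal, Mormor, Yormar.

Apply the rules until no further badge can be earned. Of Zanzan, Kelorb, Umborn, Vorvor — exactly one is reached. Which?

Umborn

With Yormar, Qorash is earned (B11).
With Mormor and Qorash, Lungal is earned (B2).
With Lungal and Yormar, Wexond is earned (B6).
With Wexond, Umborn is earned (B7).
Kelorb would need Eldrho and Lungal (B5), but Eldrho is never earned. Zanzan would need Vorvor and Yorsyl (B9), but Vorvor is never earned. Vorvor would need Kelorb, Lungal, and Mormor (B4), but Kelorb is never earned.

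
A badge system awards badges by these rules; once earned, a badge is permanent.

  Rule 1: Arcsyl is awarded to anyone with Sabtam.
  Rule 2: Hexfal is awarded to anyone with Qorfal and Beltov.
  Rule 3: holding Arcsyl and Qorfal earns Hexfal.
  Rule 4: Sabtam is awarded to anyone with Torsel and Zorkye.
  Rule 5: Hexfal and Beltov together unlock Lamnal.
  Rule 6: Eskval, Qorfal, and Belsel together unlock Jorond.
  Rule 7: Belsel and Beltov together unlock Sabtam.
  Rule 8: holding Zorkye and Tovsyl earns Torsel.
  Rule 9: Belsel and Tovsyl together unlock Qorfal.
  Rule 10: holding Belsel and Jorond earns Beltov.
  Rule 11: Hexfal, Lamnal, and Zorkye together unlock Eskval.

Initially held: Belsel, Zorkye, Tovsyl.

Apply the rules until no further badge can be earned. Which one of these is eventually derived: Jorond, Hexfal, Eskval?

Hexfal

With Zorkye and Tovsyl, Torsel is earned (Rule 8).
With Belsel and Tovsyl, Qorfal is earned (Rule 9).
With Torsel and Zorkye, Sabtam is earned (Rule 4).
With Sabtam, Arcsyl is earned (Rule 1).
With Arcsyl and Qorfal, Hexfal is earned (Rule 3).
Eskval would need Hexfal, Lamnal, and Zorkye (Rule 11), but Lamnal is never earned. Jorond would need Eskval, Qorfal, and Belsel (Rule 6), but Eskval is never earned.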